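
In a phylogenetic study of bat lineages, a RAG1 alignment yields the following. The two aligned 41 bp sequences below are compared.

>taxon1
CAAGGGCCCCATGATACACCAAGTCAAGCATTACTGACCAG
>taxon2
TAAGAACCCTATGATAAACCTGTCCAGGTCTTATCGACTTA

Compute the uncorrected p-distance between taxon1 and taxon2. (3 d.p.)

The sequences differ at 17 of 41 positions.
p = 17/41 = 0.414634… ≈ 0.415 (to 3 d.p.).

0.415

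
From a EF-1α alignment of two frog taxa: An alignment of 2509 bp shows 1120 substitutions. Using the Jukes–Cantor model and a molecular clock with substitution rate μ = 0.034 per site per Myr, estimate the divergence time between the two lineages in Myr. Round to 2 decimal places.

p = 1120/2509 ≈ 0.446393.
d = −(3/4) ln(1 − 4p/3) = −0.75 ln(1 − 0.595191) = −0.75 ln(0.404809)
  = −0.75 × (-0.904340) = 0.678255 substitutions/site.
Under a molecular clock d = 2μt, so t = d/(2μ) = 0.678255 / (2 × 0.034) = 9.97 Myr.

9.97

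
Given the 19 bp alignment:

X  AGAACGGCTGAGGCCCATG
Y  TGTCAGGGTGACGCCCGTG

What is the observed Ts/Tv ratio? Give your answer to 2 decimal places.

Transitions are A↔G and C↔T; transversions are all other mismatches.
Transitions: 1. Transversions: 6.
R = 1/6 = 0.166666… ≈ 0.17 (to 2 d.p.).

0.17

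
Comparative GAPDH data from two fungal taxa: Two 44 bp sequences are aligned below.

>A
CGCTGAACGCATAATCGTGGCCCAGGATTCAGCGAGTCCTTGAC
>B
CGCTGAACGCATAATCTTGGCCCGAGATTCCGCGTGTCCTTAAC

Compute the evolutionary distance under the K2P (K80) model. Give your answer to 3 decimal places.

0.151

Of 44 sites, 3 differences are transitions and 3 are transversions, so P = 3/44 ≈ 0.068182 and Q = 3/44 ≈ 0.068182.
Under the Kimura two-parameter model, d = −½ ln(1 − 2P − Q) − ¼ ln(1 − 2Q).
1 − 2P − Q = 0.795454, giving −½ ln(0.795454) = 0.114421.
1 − 2Q = 0.863636, giving −¼ ln(0.863636) = 0.036651.
d = 0.114421 + 0.036651 = 0.151072.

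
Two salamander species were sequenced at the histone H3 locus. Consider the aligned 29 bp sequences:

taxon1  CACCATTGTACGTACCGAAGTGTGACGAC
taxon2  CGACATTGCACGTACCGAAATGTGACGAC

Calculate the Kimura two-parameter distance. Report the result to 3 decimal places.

0.156

Of 29 sites, 3 differences are transitions and 1 are transversions, so P = 3/29 ≈ 0.103448 and Q = 1/29 ≈ 0.034483.
Under the Kimura two-parameter model, d = −½ ln(1 − 2P − Q) − ¼ ln(1 − 2Q).
1 − 2P − Q = 0.758621, giving −½ ln(0.758621) = 0.138126.
1 − 2Q = 0.931034, giving −¼ ln(0.931034) = 0.017865.
d = 0.138126 + 0.017865 = 0.155991.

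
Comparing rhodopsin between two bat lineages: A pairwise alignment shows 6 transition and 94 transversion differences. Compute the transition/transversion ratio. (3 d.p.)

R = 6/94 = 0.063829… ≈ 0.064 (to 3 d.p.).

0.064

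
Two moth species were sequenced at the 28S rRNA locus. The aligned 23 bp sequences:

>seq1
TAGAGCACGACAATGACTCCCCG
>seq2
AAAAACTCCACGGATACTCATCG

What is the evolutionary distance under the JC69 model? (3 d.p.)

The sequences differ at 11 of 23 sites, so p = 11/23 ≈ 0.478261.
d = −(3/4) ln(1 − 4p/3) = −0.75 ln(1 − 0.637681) = −0.75 ln(0.362319)
  = −0.75 × (-1.015230) = 0.761423 substitutions/site.

0.761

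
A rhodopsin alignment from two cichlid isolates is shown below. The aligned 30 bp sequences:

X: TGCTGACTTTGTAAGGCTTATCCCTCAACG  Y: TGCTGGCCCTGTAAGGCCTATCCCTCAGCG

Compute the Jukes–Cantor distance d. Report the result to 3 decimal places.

The sequences differ at 5 of 30 sites (6, 8, 9, 18, 28), so p = 5/30 ≈ 0.166667.
d = −(3/4) ln(1 − 4p/3) = −0.75 ln(1 − 0.222223) = −0.75 ln(0.777777)
  = −0.75 × (-0.251315) = 0.188486 substitutions/site.

0.188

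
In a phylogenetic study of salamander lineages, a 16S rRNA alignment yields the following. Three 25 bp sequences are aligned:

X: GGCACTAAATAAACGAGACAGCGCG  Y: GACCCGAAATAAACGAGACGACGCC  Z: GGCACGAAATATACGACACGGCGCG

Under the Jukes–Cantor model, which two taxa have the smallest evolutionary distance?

X–Y: 6/25 differ, p = 0.240, d = 0.289.
X–Z: 4/25 differ, p = 0.160, d = 0.180.
Y–Z: 6/25 differ, p = 0.240, d = 0.289.
The smallest distance is between X and Z.

X and Z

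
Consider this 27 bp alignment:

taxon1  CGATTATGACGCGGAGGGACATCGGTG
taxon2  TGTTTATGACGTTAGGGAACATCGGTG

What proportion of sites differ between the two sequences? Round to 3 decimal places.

0.259

The sequences differ at 7 of 27 positions (sites 1, 3, 12, 13, 14, 15, 18).
p = 7/27 = 0.259259… ≈ 0.259 (to 3 d.p.).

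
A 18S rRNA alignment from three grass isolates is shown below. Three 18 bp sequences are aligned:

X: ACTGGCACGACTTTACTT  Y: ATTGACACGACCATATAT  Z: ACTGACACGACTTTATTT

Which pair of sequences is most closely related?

X–Y: 6/18 differ, p = 0.333, d = 0.441.
X–Z: 2/18 differ, p = 0.111, d = 0.120.
Y–Z: 4/18 differ, p = 0.222, d = 0.264.
The smallest distance is between X and Z.

X and Z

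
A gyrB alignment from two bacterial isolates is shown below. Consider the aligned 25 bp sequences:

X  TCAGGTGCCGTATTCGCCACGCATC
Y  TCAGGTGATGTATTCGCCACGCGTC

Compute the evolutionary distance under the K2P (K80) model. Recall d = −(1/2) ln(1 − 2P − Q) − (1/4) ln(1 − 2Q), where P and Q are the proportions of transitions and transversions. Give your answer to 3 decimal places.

0.132

Of 25 sites, 2 differences are transitions and 1 are transversions, so P = 2/25 = 0.08 and Q = 1/25 = 0.04.
Under the Kimura two-parameter model, d = −½ ln(1 − 2P − Q) − ¼ ln(1 − 2Q).
1 − 2P − Q = 0.8, giving −½ ln(0.8) = 0.111572.
1 − 2Q = 0.92, giving −¼ ln(0.92) = 0.020845.
d = 0.111572 + 0.020845 = 0.132417.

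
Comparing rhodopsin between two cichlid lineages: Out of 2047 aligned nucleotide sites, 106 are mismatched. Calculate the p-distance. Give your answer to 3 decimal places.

0.052

p = 106/2047 = 0.051783… ≈ 0.052 (to 3 d.p.).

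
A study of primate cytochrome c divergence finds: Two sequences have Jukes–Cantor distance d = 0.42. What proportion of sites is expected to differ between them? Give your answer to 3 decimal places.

0.322

p = (3/4)(1 − e^(−4d/3)) = 0.75 × (1 − e^(-0.56)) = 0.75 × (1 − 0.571209) = 0.321593.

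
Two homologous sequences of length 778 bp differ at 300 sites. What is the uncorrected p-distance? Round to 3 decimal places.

0.386

p = 300/778 = 0.385604… ≈ 0.386 (to 3 d.p.).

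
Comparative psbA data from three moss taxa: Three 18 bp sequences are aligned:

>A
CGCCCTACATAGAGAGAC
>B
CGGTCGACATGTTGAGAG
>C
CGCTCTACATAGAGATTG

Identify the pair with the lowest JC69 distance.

A–B: 7/18 differ, p = 0.389, d = 0.548.
A–C: 4/18 differ, p = 0.222, d = 0.264.
B–C: 7/18 differ, p = 0.389, d = 0.548.
The smallest distance is between A and C.

A and C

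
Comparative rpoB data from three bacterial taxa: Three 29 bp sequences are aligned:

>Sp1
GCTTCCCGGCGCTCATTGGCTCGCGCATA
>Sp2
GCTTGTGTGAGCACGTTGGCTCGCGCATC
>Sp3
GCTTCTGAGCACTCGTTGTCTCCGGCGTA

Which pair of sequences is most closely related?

Sp1 and Sp2

Sp1–Sp2: 8/29 differ, p = 0.276, d = 0.344.
Sp1–Sp3: 9/29 differ, p = 0.310, d = 0.401.
Sp2–Sp3: 10/29 differ, p = 0.345, d = 0.462.
The smallest distance is between Sp1 and Sp2.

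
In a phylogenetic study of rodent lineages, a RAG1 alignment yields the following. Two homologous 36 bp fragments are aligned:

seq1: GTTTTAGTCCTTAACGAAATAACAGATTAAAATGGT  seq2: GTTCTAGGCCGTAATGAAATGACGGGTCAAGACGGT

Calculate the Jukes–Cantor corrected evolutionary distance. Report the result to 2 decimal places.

0.35

The sequences differ at 10 of 36 sites (4, 8, 11, 15, 21, 24, 26, 28, 31, 33), so p = 10/36 ≈ 0.277778.
d = −(3/4) ln(1 − 4p/3) = −0.75 ln(1 − 0.370371) = −0.75 ln(0.629629)
  = −0.75 × (-0.462625) = 0.346969 substitutions/site.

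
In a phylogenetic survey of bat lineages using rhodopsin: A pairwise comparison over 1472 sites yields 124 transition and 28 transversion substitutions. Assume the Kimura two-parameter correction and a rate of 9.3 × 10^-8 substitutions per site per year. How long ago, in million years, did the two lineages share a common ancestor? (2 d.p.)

P = 124/1472 ≈ 0.084239 and Q = 28/1472 ≈ 0.019022.
Under the Kimura two-parameter model, d = −½ ln(1 − 2P − Q) − ¼ ln(1 − 2Q).
1 − 2P − Q = 0.8125, giving −½ ln(0.8125) = 0.103820.
1 − 2Q = 0.961956, giving −¼ ln(0.961956) = 0.009697.
d = 0.103820 + 0.009697 = 0.113517.
Under a molecular clock d = 2μt, so t = d/(2μ) = 0.113517 / (2 × 9.3 × 10^-8) = 0.61 million years.

0.61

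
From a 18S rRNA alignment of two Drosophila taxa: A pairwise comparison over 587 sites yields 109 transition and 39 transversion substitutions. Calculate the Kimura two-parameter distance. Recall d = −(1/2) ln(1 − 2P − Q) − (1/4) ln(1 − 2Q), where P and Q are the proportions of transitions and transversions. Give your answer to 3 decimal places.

0.324

P = 109/587 ≈ 0.18569 and Q = 39/587 ≈ 0.06644.
Under the Kimura two-parameter model, d = −½ ln(1 − 2P − Q) − ¼ ln(1 − 2Q).
1 − 2P − Q = 0.56218, giving −½ ln(0.56218) = 0.287967.
1 − 2Q = 0.86712, giving −¼ ln(0.86712) = 0.035644.
d = 0.287967 + 0.035644 = 0.323611.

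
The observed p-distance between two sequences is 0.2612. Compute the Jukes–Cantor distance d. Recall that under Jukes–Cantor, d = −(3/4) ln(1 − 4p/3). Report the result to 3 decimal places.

0.321

d = −(3/4) ln(1 − 4p/3) = −0.75 ln(1 − 0.348267) = −0.75 ln(0.651733)
  = −0.75 × (-0.428120) = 0.321090 substitutions/site.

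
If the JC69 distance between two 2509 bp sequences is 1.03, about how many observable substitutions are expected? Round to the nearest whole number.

Invert JC69: p = (3/4)(1 − e^(−4d/3)) = 0.75 × (1 − e^(-1.373333)) = 0.75 × (1 − 0.253261) = 0.560054.
Expected differing sites = pL ≈ 0.560054 × 2509 = 1405.175486 ≈ 1405.

1405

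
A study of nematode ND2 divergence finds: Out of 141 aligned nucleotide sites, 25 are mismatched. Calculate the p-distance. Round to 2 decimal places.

p = 25/141 = 0.177304… ≈ 0.18 (to 2 d.p.).

0.18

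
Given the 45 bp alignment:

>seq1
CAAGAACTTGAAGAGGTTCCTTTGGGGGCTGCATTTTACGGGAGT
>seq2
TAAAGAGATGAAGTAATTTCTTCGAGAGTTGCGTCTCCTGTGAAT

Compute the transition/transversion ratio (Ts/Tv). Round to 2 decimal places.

Transitions are A↔G and C↔T; transversions are all other mismatches.
Transitions: 15. Transversions: 5.
R = 15/5 = 3.00.

3.00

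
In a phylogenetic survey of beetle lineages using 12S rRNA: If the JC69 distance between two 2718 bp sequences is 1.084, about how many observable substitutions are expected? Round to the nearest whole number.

1558

Invert JC69: p = (3/4)(1 − e^(−4d/3)) = 0.75 × (1 − e^(-1.445333)) = 0.75 × (1 − 0.235668) = 0.573249.
Expected differing sites = pL ≈ 0.573249 × 2718 = 1558.090782 ≈ 1558.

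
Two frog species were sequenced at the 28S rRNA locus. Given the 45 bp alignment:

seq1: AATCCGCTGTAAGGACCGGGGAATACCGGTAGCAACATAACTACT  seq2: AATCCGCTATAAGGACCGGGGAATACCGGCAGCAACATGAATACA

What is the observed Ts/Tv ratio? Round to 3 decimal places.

Transitions are A↔G and C↔T; transversions are all other mismatches.
Transitions: 3. Transversions: 2.
R = 3/2 = 1.500.

1.500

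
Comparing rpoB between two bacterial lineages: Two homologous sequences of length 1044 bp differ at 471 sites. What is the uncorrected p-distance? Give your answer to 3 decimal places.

0.451

p = 471/1044 = 0.451149… ≈ 0.451 (to 3 d.p.).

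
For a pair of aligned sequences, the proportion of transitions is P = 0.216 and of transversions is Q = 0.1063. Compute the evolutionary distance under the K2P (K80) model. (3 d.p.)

0.446

Under the Kimura two-parameter model, d = −½ ln(1 − 2P − Q) − ¼ ln(1 − 2Q).
1 − 2P − Q = 0.4617, giving −½ ln(0.4617) = 0.386420.
1 − 2Q = 0.7874, giving −¼ ln(0.7874) = 0.059755.
d = 0.386420 + 0.059755 = 0.446175.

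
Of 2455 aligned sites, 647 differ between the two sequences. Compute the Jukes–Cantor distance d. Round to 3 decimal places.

0.325

p = 647/2455 ≈ 0.263544.
d = −(3/4) ln(1 − 4p/3) = −0.75 ln(1 − 0.351392) = −0.75 ln(0.648608)
  = −0.75 × (-0.432927) = 0.324695 substitutions/site.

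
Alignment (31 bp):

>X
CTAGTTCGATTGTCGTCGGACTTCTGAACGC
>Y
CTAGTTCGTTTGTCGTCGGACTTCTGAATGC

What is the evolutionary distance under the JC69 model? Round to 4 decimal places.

The sequences differ at 2 of 31 sites (9, 29), so p = 2/31 ≈ 0.064516.
d = −(3/4) ln(1 − 4p/3) = −0.75 ln(1 − 0.086021) = −0.75 ln(0.913979)
  = −0.75 × (-0.089948) = 0.067461 substitutions/site.

0.0675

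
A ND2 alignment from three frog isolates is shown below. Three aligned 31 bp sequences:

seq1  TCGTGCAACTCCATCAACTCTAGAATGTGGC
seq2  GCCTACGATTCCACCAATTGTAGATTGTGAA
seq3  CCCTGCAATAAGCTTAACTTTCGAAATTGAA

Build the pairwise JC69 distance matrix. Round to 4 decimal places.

d(seq1,seq2) = 0.4806, d(seq1,seq3) = 0.6913, d(seq2,seq3) = 0.7771

seq1–seq2: 11/31 sites differ → p ≈ 0.354839, d = −0.75 ln(1 − 0.473119) = 0.480585 ≈ 0.4806.
seq1–seq3: 14/31 sites differ → p ≈ 0.451613, d = −0.75 ln(1 − 0.602151) = 0.691262 ≈ 0.6913.
seq2–seq3: 15/31 sites differ → p ≈ 0.483871, d = −0.75 ln(1 − 0.645161) = 0.777068 ≈ 0.7771.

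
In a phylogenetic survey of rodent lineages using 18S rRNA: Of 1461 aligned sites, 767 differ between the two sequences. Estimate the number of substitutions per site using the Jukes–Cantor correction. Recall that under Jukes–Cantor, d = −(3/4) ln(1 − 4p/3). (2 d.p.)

0.90

p = 767/1461 ≈ 0.524983.
d = −(3/4) ln(1 − 4p/3) = −0.75 ln(1 − 0.699977) = −0.75 ln(0.300023)
  = −0.75 × (-1.203896) = 0.902922 substitutions/site.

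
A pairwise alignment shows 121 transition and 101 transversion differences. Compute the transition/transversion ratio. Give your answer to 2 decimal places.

1.20

R = 121/101 = 1.198019… ≈ 1.20 (to 2 d.p.).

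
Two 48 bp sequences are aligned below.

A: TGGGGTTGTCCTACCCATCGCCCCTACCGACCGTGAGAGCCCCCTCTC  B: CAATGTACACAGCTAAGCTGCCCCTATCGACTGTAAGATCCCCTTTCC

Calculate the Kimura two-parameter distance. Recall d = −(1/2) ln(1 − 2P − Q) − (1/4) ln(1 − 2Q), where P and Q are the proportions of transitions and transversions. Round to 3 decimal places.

0.828

Of 48 sites, 13 differences are transitions and 10 are transversions, so P = 13/48 ≈ 0.270833 and Q = 10/48 ≈ 0.208333.
Under the Kimura two-parameter model, d = −½ ln(1 − 2P − Q) − ¼ ln(1 − 2Q).
1 − 2P − Q = 0.250001, giving −½ ln(0.250001) = 0.693145.
1 − 2Q = 0.583334, giving −¼ ln(0.583334) = 0.134749.
d = 0.693145 + 0.134749 = 0.827894.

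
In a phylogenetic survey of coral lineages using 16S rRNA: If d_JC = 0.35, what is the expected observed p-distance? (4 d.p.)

p = (3/4)(1 − e^(−4d/3)) = 0.75 × (1 − e^(-0.466667)) = 0.75 × (1 − 0.627089) = 0.279683.

0.2797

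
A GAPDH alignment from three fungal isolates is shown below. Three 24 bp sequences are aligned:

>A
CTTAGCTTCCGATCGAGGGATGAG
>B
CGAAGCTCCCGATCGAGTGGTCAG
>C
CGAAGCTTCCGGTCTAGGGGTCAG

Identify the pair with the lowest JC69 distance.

B and C

A–B: 6/24 differ, p = 0.250, d = 0.304.
A–C: 6/24 differ, p = 0.250, d = 0.304.
B–C: 4/24 differ, p = 0.167, d = 0.188.
The smallest distance is between B and C.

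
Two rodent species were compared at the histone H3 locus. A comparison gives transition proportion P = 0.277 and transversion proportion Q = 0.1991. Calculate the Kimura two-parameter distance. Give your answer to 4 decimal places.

0.8263

Under the Kimura two-parameter model, d = −½ ln(1 − 2P − Q) − ¼ ln(1 − 2Q).
1 − 2P − Q = 0.2469, giving −½ ln(0.2469) = 0.699386.
1 − 2Q = 0.6018, giving −¼ ln(0.6018) = 0.126958.
d = 0.699386 + 0.126958 = 0.826344.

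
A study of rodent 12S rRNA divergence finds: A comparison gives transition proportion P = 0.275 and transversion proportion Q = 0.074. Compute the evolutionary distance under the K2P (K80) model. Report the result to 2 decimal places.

0.53

Under the Kimura two-parameter model, d = −½ ln(1 − 2P − Q) − ¼ ln(1 − 2Q).
1 − 2P − Q = 0.376, giving −½ ln(0.376) = 0.489083.
1 − 2Q = 0.852, giving −¼ ln(0.852) = 0.040042.
d = 0.489083 + 0.040042 = 0.529125.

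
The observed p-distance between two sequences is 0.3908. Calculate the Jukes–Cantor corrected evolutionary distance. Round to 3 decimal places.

d = −(3/4) ln(1 − 4p/3) = −0.75 ln(1 − 0.521067) = −0.75 ln(0.478933)
  = −0.75 × (-0.736195) = 0.552146 substitutions/site.

0.552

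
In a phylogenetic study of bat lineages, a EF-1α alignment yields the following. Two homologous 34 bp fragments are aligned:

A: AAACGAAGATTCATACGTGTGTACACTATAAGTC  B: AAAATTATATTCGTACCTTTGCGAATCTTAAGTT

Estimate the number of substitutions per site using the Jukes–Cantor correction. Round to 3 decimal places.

0.597

The sequences differ at 14 of 34 sites, so p = 14/34 ≈ 0.411765.
d = −(3/4) ln(1 − 4p/3) = −0.75 ln(1 − 0.54902) = −0.75 ln(0.45098)
  = −0.75 × (-0.796332) = 0.597249 substitutions/site.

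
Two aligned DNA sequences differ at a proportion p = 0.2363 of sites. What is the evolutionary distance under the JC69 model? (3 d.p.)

d = −(3/4) ln(1 − 4p/3) = −0.75 ln(1 − 0.315067) = −0.75 ln(0.684933)
  = −0.75 × (-0.378434) = 0.283826 substitutions/site.

0.284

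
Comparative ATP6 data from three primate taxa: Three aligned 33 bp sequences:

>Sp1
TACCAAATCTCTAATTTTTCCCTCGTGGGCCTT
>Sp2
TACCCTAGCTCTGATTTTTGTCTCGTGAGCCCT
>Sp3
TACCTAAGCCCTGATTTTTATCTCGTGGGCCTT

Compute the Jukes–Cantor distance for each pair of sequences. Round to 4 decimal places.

Sp1–Sp2: 8/33 sites differ → p ≈ 0.242424, d = −0.75 ln(1 − 0.323232) = 0.292820 ≈ 0.2928.
Sp1–Sp3: 6/33 sites differ → p ≈ 0.181818, d = −0.75 ln(1 − 0.242424) = 0.208224 ≈ 0.2082.
Sp2–Sp3: 6/33 sites differ → p ≈ 0.181818, d = −0.75 ln(1 − 0.242424) = 0.208224 ≈ 0.2082.

d(Sp1,Sp2) = 0.2928, d(Sp1,Sp3) = 0.2082, d(Sp2,Sp3) = 0.2082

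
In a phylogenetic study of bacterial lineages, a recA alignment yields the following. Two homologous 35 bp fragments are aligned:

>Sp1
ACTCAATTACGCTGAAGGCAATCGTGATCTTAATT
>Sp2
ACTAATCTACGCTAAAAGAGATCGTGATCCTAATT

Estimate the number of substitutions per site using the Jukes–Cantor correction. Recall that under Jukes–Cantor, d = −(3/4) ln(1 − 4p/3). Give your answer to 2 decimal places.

0.27

The sequences differ at 8 of 35 sites (4, 6, 7, 14, 17, 19, 20, 30), so p = 8/35 ≈ 0.228571.
d = −(3/4) ln(1 − 4p/3) = −0.75 ln(1 − 0.304761) = −0.75 ln(0.695239)
  = −0.75 × (-0.363500) = 0.272625 substitutions/site.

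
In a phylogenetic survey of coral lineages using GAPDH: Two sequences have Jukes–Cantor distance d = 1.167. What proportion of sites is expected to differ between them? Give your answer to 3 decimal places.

0.592

p = (3/4)(1 − e^(−4d/3)) = 0.75 × (1 − e^(-1.556)) = 0.75 × (1 − 0.210978) = 0.591767.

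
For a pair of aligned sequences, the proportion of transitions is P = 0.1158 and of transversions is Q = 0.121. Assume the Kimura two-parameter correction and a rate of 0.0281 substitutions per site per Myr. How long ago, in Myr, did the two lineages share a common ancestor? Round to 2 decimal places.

5.10

Under the Kimura two-parameter model, d = −½ ln(1 − 2P − Q) − ¼ ln(1 − 2Q).
1 − 2P − Q = 0.6474, giving −½ ln(0.6474) = 0.217395.
1 − 2Q = 0.758, giving −¼ ln(0.758) = 0.069268.
d = 0.217395 + 0.069268 = 0.286663.
Under a molecular clock d = 2μt, so t = d/(2μ) = 0.286663 / (2 × 0.0281) = 5.10 Myr.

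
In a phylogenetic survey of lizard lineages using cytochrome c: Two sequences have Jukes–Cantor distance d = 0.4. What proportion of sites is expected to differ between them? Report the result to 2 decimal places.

p = (3/4)(1 − e^(−4d/3)) = 0.75 × (1 − e^(-0.533333)) = 0.75 × (1 − 0.586646) = 0.310016.

0.31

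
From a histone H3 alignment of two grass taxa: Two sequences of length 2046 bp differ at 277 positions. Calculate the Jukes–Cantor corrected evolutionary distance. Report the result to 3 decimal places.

0.149

p = 277/2046 ≈ 0.135386.
d = −(3/4) ln(1 − 4p/3) = −0.75 ln(1 − 0.180515) = −0.75 ln(0.819485)
  = −0.75 × (-0.199079) = 0.149309 substitutions/site.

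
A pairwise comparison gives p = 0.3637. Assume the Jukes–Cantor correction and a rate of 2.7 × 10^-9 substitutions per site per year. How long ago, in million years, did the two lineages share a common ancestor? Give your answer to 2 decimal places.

d = −(3/4) ln(1 − 4p/3) = −0.75 ln(1 − 0.484933) = −0.75 ln(0.515067)
  = −0.75 × (-0.663458) = 0.497594 substitutions/site.
Under a molecular clock d = 2μt, so t = d/(2μ) = 0.497594 / (2 × 2.7 × 10^-9) = 92.15 million years.

92.15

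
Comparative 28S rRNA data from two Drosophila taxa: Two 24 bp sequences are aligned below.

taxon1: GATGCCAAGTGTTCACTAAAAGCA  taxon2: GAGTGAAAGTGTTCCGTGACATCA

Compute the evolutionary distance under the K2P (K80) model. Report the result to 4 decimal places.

Of 24 sites, 1 differences are transitions and 8 are transversions, so P = 1/24 ≈ 0.041667 and Q = 8/24 ≈ 0.333333.
Under the Kimura two-parameter model, d = −½ ln(1 − 2P − Q) − ¼ ln(1 − 2Q).
1 − 2P − Q = 0.583333, giving −½ ln(0.583333) = 0.269499.
1 − 2Q = 0.333334, giving −¼ ln(0.333334) = 0.274653.
d = 0.269499 + 0.274653 = 0.544152.

0.5442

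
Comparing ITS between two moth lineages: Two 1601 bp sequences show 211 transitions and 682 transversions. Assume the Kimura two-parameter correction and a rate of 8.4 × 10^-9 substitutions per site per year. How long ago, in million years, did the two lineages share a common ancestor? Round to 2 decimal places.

63.24

P = 211/1601 ≈ 0.131793 and Q = 682/1601 ≈ 0.425984.
Under the Kimura two-parameter model, d = −½ ln(1 − 2P − Q) − ¼ ln(1 − 2Q).
1 − 2P − Q = 0.31043, giving −½ ln(0.31043) = 0.584898.
1 − 2Q = 0.148032, giving −¼ ln(0.148032) = 0.477582.
d = 0.584898 + 0.477582 = 1.062480.
Under a molecular clock d = 2μt, so t = d/(2μ) = 1.062480 / (2 × 8.4 × 10^-9) = 63.24 million years.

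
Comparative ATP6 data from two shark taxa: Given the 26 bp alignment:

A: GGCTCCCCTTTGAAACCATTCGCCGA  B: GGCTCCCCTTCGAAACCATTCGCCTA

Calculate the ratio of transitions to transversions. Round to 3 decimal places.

1.000

Transitions are A↔G and C↔T; transversions are all other mismatches.
Transitions: 1. Transversions: 1.
R = 1/1 = 1.000.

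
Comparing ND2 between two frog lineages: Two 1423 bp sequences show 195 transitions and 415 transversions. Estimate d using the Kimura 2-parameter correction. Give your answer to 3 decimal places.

P = 195/1423 ≈ 0.137034 and Q = 415/1423 ≈ 0.291637.
Under the Kimura two-parameter model, d = −½ ln(1 − 2P − Q) − ¼ ln(1 − 2Q).
1 − 2P − Q = 0.434295, giving −½ ln(0.434295) = 0.417016.
1 − 2Q = 0.416726, giving −¼ ln(0.416726) = 0.218832.
d = 0.417016 + 0.218832 = 0.635848.

0.636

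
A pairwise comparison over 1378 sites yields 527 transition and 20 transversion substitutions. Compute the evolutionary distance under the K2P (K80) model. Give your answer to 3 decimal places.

P = 527/1378 ≈ 0.382438 and Q = 20/1378 ≈ 0.014514.
Under the Kimura two-parameter model, d = −½ ln(1 − 2P − Q) − ¼ ln(1 − 2Q).
1 − 2P − Q = 0.22061, giving −½ ln(0.22061) = 0.755679.
1 − 2Q = 0.970972, giving −¼ ln(0.970972) = 0.007364.
d = 0.755679 + 0.007364 = 0.763043.

0.763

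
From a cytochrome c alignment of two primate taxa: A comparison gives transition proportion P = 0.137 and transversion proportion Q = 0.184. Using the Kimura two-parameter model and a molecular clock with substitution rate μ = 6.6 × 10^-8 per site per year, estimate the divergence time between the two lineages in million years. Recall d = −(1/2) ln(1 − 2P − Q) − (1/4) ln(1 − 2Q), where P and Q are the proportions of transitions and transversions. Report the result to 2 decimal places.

3.19

Under the Kimura two-parameter model, d = −½ ln(1 − 2P − Q) − ¼ ln(1 − 2Q).
1 − 2P − Q = 0.542, giving −½ ln(0.542) = 0.306245.
1 − 2Q = 0.632, giving −¼ ln(0.632) = 0.114716.
d = 0.306245 + 0.114716 = 0.420961.
Under a molecular clock d = 2μt, so t = d/(2μ) = 0.420961 / (2 × 6.6 × 10^-8) = 3.19 million years.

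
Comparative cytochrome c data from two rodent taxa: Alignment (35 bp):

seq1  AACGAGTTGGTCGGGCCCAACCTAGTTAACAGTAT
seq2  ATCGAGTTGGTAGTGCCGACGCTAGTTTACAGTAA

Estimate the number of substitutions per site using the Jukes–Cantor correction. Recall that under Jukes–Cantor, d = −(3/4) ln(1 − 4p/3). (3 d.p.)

The sequences differ at 8 of 35 sites (2, 12, 14, 18, 20, 21, 28, 35), so p = 8/35 ≈ 0.228571.
d = −(3/4) ln(1 − 4p/3) = −0.75 ln(1 − 0.304761) = −0.75 ln(0.695239)
  = −0.75 × (-0.363500) = 0.272625 substitutions/site.

0.273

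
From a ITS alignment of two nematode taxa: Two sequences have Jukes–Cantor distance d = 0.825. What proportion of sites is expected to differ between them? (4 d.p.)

0.5003

p = (3/4)(1 − e^(−4d/3)) = 0.75 × (1 − e^(-1.1)) = 0.75 × (1 − 0.332871) = 0.500347.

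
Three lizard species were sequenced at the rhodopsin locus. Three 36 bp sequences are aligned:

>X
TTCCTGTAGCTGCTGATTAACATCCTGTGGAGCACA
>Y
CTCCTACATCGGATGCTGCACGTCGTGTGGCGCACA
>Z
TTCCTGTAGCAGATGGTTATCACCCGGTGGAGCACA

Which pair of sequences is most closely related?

X–Y: 12/36 differ, p = 0.333, d = 0.441.
X–Z: 6/36 differ, p = 0.167, d = 0.188.
Y–Z: 14/36 differ, p = 0.389, d = 0.548.
The smallest distance is between X and Z.

X and Z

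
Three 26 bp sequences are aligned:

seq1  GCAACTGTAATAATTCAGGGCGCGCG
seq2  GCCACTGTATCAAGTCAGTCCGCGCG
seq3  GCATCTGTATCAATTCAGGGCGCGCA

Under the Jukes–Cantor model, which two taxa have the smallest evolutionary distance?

seq1–seq2: 6/26 differ, p = 0.231, d = 0.276.
seq1–seq3: 4/26 differ, p = 0.154, d = 0.172.
seq2–seq3: 6/26 differ, p = 0.231, d = 0.276.
The smallest distance is between seq1 and seq3.

seq1 and seq3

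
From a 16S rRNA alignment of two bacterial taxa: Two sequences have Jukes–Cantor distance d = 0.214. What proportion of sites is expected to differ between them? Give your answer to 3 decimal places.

0.186

p = (3/4)(1 − e^(−4d/3)) = 0.75 × (1 − e^(-0.285333)) = 0.75 × (1 − 0.751764) = 0.186177.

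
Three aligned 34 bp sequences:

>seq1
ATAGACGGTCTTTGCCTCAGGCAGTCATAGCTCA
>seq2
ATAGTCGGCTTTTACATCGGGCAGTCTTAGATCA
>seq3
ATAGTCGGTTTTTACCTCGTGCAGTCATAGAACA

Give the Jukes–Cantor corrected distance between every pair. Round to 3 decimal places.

seq1–seq2: 8/34 sites differ → p ≈ 0.235294, d = −0.75 ln(1 − 0.313725) = 0.282358 ≈ 0.282.
seq1–seq3: 7/34 sites differ → p ≈ 0.205882, d = −0.75 ln(1 − 0.274509) = 0.240680 ≈ 0.241.
seq2–seq3: 5/34 sites differ → p ≈ 0.147059, d = −0.75 ln(1 − 0.196079) = 0.163691 ≈ 0.164.

d(seq1,seq2) = 0.282, d(seq1,seq3) = 0.241, d(seq2,seq3) = 0.164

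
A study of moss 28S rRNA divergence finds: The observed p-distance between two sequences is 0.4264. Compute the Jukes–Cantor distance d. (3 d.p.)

0.630

d = −(3/4) ln(1 − 4p/3) = −0.75 ln(1 − 0.568533) = −0.75 ln(0.431467)
  = −0.75 × (-0.840564) = 0.630423 substitutions/site.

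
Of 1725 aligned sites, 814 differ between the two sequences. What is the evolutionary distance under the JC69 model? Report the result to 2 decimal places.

p = 814/1725 ≈ 0.471884.
d = −(3/4) ln(1 − 4p/3) = −0.75 ln(1 − 0.629179) = −0.75 ln(0.370821)
  = −0.75 × (-0.992036) = 0.744027 substitutions/site.

0.74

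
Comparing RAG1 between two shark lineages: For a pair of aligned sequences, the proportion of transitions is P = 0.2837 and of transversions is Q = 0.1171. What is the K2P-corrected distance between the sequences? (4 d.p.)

Under the Kimura two-parameter model, d = −½ ln(1 − 2P − Q) − ¼ ln(1 − 2Q).
1 − 2P − Q = 0.3155, giving −½ ln(0.3155) = 0.576798.
1 − 2Q = 0.7658, giving −¼ ln(0.7658) = 0.066709.
d = 0.576798 + 0.066709 = 0.643507.

0.6435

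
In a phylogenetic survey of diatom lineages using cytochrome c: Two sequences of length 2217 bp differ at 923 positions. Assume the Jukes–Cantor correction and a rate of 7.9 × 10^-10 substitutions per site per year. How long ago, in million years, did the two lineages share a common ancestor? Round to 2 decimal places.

p = 923/2217 ≈ 0.416328.
d = −(3/4) ln(1 − 4p/3) = −0.75 ln(1 − 0.555104) = −0.75 ln(0.444896)
  = −0.75 × (-0.809915) = 0.607436 substitutions/site.
Under a molecular clock d = 2μt, so t = d/(2μ) = 0.607436 / (2 × 7.9 × 10^-10) = 384.45 million years.

384.45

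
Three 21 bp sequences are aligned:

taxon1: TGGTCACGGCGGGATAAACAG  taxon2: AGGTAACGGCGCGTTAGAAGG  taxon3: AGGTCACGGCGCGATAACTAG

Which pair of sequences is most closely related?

taxon1 and taxon3

taxon1–taxon2: 7/21 differ, p = 0.333, d = 0.441.
taxon1–taxon3: 4/21 differ, p = 0.190, d = 0.220.
taxon2–taxon3: 6/21 differ, p = 0.286, d = 0.360.
The smallest distance is between taxon1 and taxon3.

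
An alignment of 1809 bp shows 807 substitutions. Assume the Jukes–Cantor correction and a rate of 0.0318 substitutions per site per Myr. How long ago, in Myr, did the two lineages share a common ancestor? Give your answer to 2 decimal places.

10.65

p = 807/1809 ≈ 0.446103.
d = −(3/4) ln(1 − 4p/3) = −0.75 ln(1 − 0.594804) = −0.75 ln(0.405196)
  = −0.75 × (-0.903384) = 0.677538 substitutions/site.
Under a molecular clock d = 2μt, so t = d/(2μ) = 0.677538 / (2 × 0.0318) = 10.65 Myr.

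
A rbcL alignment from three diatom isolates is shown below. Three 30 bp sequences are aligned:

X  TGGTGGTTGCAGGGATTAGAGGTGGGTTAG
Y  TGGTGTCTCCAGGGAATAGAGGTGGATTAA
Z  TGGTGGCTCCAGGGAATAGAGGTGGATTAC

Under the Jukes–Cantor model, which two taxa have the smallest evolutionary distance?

Y and Z

X–Y: 6/30 differ, p = 0.200, d = 0.233.
X–Z: 5/30 differ, p = 0.167, d = 0.188.
Y–Z: 2/30 differ, p = 0.067, d = 0.070.
The smallest distance is between Y and Z.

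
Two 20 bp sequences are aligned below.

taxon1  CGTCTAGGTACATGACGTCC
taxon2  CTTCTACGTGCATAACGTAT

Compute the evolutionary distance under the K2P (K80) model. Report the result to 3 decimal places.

Of 20 sites, 3 differences are transitions and 3 are transversions, so P = 3/20 = 0.15 and Q = 3/20 = 0.15.
Under the Kimura two-parameter model, d = −½ ln(1 − 2P − Q) − ¼ ln(1 − 2Q).
1 − 2P − Q = 0.55, giving −½ ln(0.55) = 0.298919.
1 − 2Q = 0.7, giving −¼ ln(0.7) = 0.089169.
d = 0.298919 + 0.089169 = 0.388088.

0.388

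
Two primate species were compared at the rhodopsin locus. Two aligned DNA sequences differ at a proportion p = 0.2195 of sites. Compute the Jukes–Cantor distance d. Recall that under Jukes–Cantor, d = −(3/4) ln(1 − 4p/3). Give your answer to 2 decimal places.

d = −(3/4) ln(1 − 4p/3) = −0.75 ln(1 − 0.292667) = −0.75 ln(0.707333)
  = −0.75 × (-0.346254) = 0.259691 substitutions/site.

0.26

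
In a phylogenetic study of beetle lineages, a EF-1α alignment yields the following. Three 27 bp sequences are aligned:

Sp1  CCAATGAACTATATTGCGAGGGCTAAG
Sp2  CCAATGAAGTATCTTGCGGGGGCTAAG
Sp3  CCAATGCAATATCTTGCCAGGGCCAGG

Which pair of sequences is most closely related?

Sp1–Sp2: 3/27 differ, p = 0.111, d = 0.120.
Sp1–Sp3: 6/27 differ, p = 0.222, d = 0.264.
Sp2–Sp3: 6/27 differ, p = 0.222, d = 0.264.
The smallest distance is between Sp1 and Sp2.

Sp1 and Sp2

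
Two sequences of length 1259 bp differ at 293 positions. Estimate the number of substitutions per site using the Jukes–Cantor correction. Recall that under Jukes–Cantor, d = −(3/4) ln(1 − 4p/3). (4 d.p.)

p = 293/1259 ≈ 0.232724.
d = −(3/4) ln(1 − 4p/3) = −0.75 ln(1 − 0.310299) = −0.75 ln(0.689701)
  = −0.75 × (-0.371497) = 0.278623 substitutions/site.

0.2786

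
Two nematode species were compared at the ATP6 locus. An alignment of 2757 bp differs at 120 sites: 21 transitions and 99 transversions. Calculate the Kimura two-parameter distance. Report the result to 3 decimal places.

0.045

P = 21/2757 ≈ 0.007617 and Q = 99/2757 ≈ 0.035909.
Under the Kimura two-parameter model, d = −½ ln(1 − 2P − Q) − ¼ ln(1 − 2Q).
1 − 2P − Q = 0.948857, giving −½ ln(0.948857) = 0.026249.
1 − 2Q = 0.928182, giving −¼ ln(0.928182) = 0.018632.
d = 0.026249 + 0.018632 = 0.044881.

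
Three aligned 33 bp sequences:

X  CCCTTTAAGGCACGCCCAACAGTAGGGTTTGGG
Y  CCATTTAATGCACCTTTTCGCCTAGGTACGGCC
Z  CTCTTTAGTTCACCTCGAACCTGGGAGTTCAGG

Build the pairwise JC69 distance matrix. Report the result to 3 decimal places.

d(X,Y) = 0.871, d(X,Z) = 0.625, d(Y,Z) = 1.238

X–Y: 17/33 sites differ → p ≈ 0.515152, d = −0.75 ln(1 − 0.686869) = 0.870850 ≈ 0.871.
X–Z: 14/33 sites differ → p ≈ 0.424242, d = −0.75 ln(1 − 0.565656) = 0.625439 ≈ 0.625.
Y–Z: 20/33 sites differ → p ≈ 0.606061, d = −0.75 ln(1 − 0.808081) = 1.238011 ≈ 1.238.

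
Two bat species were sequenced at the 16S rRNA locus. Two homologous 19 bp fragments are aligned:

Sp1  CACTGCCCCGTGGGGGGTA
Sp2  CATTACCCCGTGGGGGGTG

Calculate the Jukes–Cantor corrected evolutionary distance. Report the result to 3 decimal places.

The sequences differ at 3 of 19 sites (3, 5, 19), so p = 3/19 ≈ 0.157895.
d = −(3/4) ln(1 − 4p/3) = −0.75 ln(1 − 0.210527) = −0.75 ln(0.789473)
  = −0.75 × (-0.236390) = 0.177293 substitutions/site.

0.177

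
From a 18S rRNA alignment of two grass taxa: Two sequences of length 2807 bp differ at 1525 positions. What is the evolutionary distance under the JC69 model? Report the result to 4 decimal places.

0.9665

p = 1525/2807 ≈ 0.543285.
d = −(3/4) ln(1 − 4p/3) = −0.75 ln(1 − 0.72438) = −0.75 ln(0.27562)
  = −0.75 × (-1.288732) = 0.966549 substitutions/site.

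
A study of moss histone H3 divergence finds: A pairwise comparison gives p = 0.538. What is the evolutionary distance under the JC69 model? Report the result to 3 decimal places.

0.948

d = −(3/4) ln(1 − 4p/3) = −0.75 ln(1 − 0.717333) = −0.75 ln(0.282667)
  = −0.75 × (-1.263486) = 0.947615 substitutions/site.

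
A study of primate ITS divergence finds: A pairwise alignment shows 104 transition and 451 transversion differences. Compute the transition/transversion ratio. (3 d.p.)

R = 104/451 = 0.230598… ≈ 0.231 (to 3 d.p.).

0.231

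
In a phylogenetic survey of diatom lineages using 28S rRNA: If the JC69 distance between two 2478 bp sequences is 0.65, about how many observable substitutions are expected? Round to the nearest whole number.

1077

Invert JC69: p = (3/4)(1 − e^(−4d/3)) = 0.75 × (1 − e^(-0.866667)) = 0.75 × (1 − 0.420350) = 0.434738.
Expected differing sites = pL ≈ 0.434738 × 2478 = 1077.280764 ≈ 1077.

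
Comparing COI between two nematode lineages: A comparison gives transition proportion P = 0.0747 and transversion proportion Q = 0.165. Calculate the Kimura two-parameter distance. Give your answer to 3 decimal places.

0.289

Under the Kimura two-parameter model, d = −½ ln(1 − 2P − Q) − ¼ ln(1 − 2Q).
1 − 2P − Q = 0.6856, giving −½ ln(0.6856) = 0.188730.
1 − 2Q = 0.67, giving −¼ ln(0.67) = 0.100119.
d = 0.188730 + 0.100119 = 0.288849.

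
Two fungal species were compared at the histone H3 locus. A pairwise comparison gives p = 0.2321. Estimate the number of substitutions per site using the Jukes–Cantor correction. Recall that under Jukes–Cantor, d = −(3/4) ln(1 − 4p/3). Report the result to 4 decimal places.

d = −(3/4) ln(1 − 4p/3) = −0.75 ln(1 − 0.309467) = −0.75 ln(0.690533)
  = −0.75 × (-0.370292) = 0.277719 substitutions/site.

0.2777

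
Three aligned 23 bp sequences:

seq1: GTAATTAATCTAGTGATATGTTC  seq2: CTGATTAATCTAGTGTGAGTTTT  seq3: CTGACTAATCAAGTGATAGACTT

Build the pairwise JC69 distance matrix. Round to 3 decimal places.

seq1–seq2: 7/23 sites differ → p ≈ 0.304348, d = −0.75 ln(1 − 0.405797) = 0.390401 ≈ 0.390.
seq1–seq3: 8/23 sites differ → p ≈ 0.347826, d = −0.75 ln(1 − 0.463768) = 0.467391 ≈ 0.467.
seq2–seq3: 6/23 sites differ → p ≈ 0.26087, d = −0.75 ln(1 − 0.347827) = 0.320584 ≈ 0.321.

d(seq1,seq2) = 0.390, d(seq1,seq3) = 0.467, d(seq2,seq3) = 0.321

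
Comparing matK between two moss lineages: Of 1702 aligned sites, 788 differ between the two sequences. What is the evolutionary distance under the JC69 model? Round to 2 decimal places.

p = 788/1702 ≈ 0.462985.
d = −(3/4) ln(1 − 4p/3) = −0.75 ln(1 − 0.617313) = −0.75 ln(0.382687)
  = −0.75 × (-0.960538) = 0.720404 substitutions/site.

0.72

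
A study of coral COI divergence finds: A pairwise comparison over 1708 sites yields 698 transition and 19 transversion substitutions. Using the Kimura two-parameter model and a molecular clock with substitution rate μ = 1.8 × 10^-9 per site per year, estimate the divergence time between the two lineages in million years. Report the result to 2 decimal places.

246.41

P = 698/1708 ≈ 0.408665 and Q = 19/1708 ≈ 0.011124.
Under the Kimura two-parameter model, d = −½ ln(1 − 2P − Q) − ¼ ln(1 − 2Q).
1 − 2P − Q = 0.171546, giving −½ ln(0.171546) = 0.881452.
1 − 2Q = 0.977752, giving −¼ ln(0.977752) = 0.005625.
d = 0.881452 + 0.005625 = 0.887077.
Under a molecular clock d = 2μt, so t = d/(2μ) = 0.887077 / (2 × 1.8 × 10^-9) = 246.41 million years.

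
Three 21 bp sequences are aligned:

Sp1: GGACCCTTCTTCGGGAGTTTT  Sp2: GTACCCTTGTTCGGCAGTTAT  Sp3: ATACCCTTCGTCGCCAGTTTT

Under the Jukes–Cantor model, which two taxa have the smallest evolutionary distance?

Sp1 and Sp2

Sp1–Sp2: 4/21 differ, p = 0.190, d = 0.220.
Sp1–Sp3: 5/21 differ, p = 0.238, d = 0.286.
Sp2–Sp3: 5/21 differ, p = 0.238, d = 0.286.
The smallest distance is between Sp1 and Sp2.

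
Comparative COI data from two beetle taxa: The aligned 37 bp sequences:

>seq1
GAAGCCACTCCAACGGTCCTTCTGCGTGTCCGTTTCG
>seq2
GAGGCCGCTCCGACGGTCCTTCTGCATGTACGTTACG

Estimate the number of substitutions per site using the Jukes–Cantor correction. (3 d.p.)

0.183

The sequences differ at 6 of 37 sites (3, 7, 12, 26, 30, 35), so p = 6/37 ≈ 0.162162.
d = −(3/4) ln(1 − 4p/3) = −0.75 ln(1 − 0.216216) = −0.75 ln(0.783784)
  = −0.75 × (-0.243622) = 0.182717 substitutions/site.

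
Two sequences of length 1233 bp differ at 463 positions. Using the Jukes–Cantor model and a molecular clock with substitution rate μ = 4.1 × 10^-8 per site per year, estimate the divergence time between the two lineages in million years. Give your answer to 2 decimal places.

p = 463/1233 ≈ 0.375507.
d = −(3/4) ln(1 − 4p/3) = −0.75 ln(1 − 0.500676) = −0.75 ln(0.499324)
  = −0.75 × (-0.694500) = 0.520875 substitutions/site.
Under a molecular clock d = 2μt, so t = d/(2μ) = 0.520875 / (2 × 4.1 × 10^-8) = 6.35 million years.

6.35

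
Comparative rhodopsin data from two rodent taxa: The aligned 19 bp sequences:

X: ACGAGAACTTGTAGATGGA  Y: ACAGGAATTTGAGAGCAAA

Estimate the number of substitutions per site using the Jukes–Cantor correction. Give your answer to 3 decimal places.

The sequences differ at 10 of 19 sites (3, 4, 8, 12, 13, 14, 15, 16, 17, 18), so p = 10/19 ≈ 0.526316.
d = −(3/4) ln(1 − 4p/3) = −0.75 ln(1 − 0.701755) = −0.75 ln(0.298245)
  = −0.75 × (-1.209840) = 0.907380 substitutions/site.

0.907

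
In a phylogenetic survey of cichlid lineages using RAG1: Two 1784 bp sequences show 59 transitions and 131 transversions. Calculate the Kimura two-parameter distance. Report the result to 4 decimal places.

0.1149

P = 59/1784 ≈ 0.033072 and Q = 131/1784 ≈ 0.07343.
Under the Kimura two-parameter model, d = −½ ln(1 − 2P − Q) − ¼ ln(1 − 2Q).
1 − 2P − Q = 0.860426, giving −½ ln(0.860426) = 0.075164.
1 − 2Q = 0.85314, giving −¼ ln(0.85314) = 0.039708.
d = 0.075164 + 0.039708 = 0.114872.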